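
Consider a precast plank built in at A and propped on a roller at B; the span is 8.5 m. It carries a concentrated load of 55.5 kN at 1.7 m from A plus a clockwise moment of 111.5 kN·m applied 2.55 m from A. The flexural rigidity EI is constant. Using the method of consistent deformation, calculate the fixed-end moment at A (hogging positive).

M_A = 94.13 kN·m

Take the reaction at B as the redundant and release it; the primary structure is a cantilever fixed at A.
Downward deflection at the released point B due to the loads:
  point load 55.5 at a = 1.7: Pa²(3L − a)/(6EI) = 636.2/EI
  clockwise couple 111.5 at a = 2.55: M₀a(2L − a)/(2EI) = 2054/EI
  δ_0 = 2690/EI
Flexibility coefficient — unit upward force at B: δ_{BB} = L³/(3EI) = 204.7/EI.
The prop prevents deflection at B: R_B = δ_0/δ_{BB} = 2690/204.7 = 13.14 kN.
Moment equilibrium about A: M_A = Σ(load moments about A) − R_B·L = 205.8 − 13.14×8.5 = 94.13 kN·m.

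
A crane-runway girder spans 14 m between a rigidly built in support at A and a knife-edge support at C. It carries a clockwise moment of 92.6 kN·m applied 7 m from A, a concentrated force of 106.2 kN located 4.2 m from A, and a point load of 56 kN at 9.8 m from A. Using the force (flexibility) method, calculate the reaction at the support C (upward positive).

R_C = 51.9 kN

Take the reaction at C as the redundant and release it; the primary structure is a cantilever fixed at A.
Downward deflection at the released point C due to the loads:
  clockwise couple 92.6 at a = 7: M₀a(2L − a)/(2EI) = 6806/EI
  point load 106.2 at a = 4.2: Pa²(3L − a)/(6EI) = 11802/EI
  point load 56 at a = 9.8: Pa²(3L − a)/(6EI) = 28863/EI
  δ_0 = 47472/EI
Flexibility coefficient — unit upward force at C: δ_{CC} = L³/(3EI) = 914.7/EI.
The prop prevents deflection at C: R_C = δ_0/δ_{CC} = 47472/914.7 = 51.9 kN.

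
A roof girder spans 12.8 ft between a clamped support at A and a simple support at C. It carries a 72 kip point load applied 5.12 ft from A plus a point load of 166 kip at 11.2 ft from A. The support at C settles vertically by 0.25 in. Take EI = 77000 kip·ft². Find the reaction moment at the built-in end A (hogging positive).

Take the reaction at C as the redundant and release it; the primary structure is a cantilever fixed at A.
Free-end deflection of the primary structure under the applied loading (downward +):
  point load 72 at a = 5.12: Pa²(3L − a)/(6EI) = 10469/EI
  point load 166 at a = 11.2: Pa²(3L − a)/(6EI) = 94398/EI
  δ_0 = 104867/EI
Tip deflection under a unit load at C: L³/(3EI) = 699.1/EI.
With EI = 77000 kip·ft²: δ_0 = 1.3619 ft and δ_{CC} = 0.009079 ft/kip.
Compatibility — the beam at C must follow the support down by 0.02083 ft: δ_0 − R_C·δ_{CC} = 0.02083, so R_C = (1.3619 − 0.02083)/0.009079 = 147.7 kip.
Moment equilibrium about A: M_A = Σ(load moments about A) − R_C·L = 2228 − 147.7×12.8 = 337 kip·ft.

M_A = 337 kip·ft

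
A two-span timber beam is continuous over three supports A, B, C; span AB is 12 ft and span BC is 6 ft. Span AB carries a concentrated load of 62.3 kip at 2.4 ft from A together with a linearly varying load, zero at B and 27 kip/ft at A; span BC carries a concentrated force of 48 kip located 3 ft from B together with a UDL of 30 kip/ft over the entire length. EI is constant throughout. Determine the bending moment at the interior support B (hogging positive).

M_B = 262 kip·ft

Take M_B as the redundant. Released structure: two simple spans AB and BC with a hinge at B.
End slopes at the hinge B, treating each span as simply supported:
  span AB: point load 62.3 at a = 2.4: Pab(L + a)/(6LEI) = 287.1/EI
  span AB: triangular load, peak 27: 7w₀L³/(360EI) = 907.2/EI
  span BC: point load 48 at a = 3: Pab(L + b)/(6LEI) = 108/EI
  span BC: UDL 30: wL³/(24EI) = 270/EI
  relative rotation θ_0 = (1194 + 378)/EI = 1572/EI
A unit hogging moment at B produces rotation L₁/(3EI) + L₂/(3EI) = 6/EI.
Compatibility: M_B·(L₁+L₂)/(3EI) = θ_0, giving M_B = 262 kip·ft (hogging).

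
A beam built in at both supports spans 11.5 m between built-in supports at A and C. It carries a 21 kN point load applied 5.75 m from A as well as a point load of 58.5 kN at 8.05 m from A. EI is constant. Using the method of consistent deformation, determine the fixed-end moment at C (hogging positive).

M_C = 129.1 kN·m

Take the two fixed-end moments M_A, M_C as redundants; the released structure is the simple span AC.
On the primary (simply-supported) span, the end slopes from the loading are:
  at A: point load 21 at a = 5.75: Pab(L + b)/(6LEI) = 173.6/EI
  at C: point load 21 at a = 5.75: Pab(L + a)/(6LEI) = 173.6/EI
  at A: point load 58.5 at a = 8.05: Pab(L + b)/(6LEI) = 352/EI
  at C: point load 58.5 at a = 8.05: Pab(L + a)/(6LEI) = 460.3/EI
  θ_A0 = 525.6/EI,  θ_C0 = 633.9/EI
Flexibility coefficients: a unit moment at one end gives L/(3EI) there and L/(6EI) at the far end, so f₁₁ = f₂₂ = 3.833/EI and f₁₂ = f₂₁ = 1.917/EI.
Compatibility — zero rotation at each built-in end:
  3.833 M_A + 1.917 M_C = 525.6
  1.917 M_A + 3.833 M_C = 633.9
Solving the pair gives M_A = 72.57 kN·m and M_C = 129.1 kN·m (hogging).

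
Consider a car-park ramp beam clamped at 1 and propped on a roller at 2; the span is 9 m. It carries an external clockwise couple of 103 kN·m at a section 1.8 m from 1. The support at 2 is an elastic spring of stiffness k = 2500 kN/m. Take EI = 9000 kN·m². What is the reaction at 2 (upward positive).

Release the roller at 2. Primary structure: cantilever fixed at 1.
Primary-structure tip deflection at 2 by superposition:
  clockwise couple 103 at a = 1.8: M₀a(2L − a)/(2EI) = 1502/EI
Tip deflection under a unit load at 2: L³/(3EI) = 243/EI.
With EI = 9000 kN·m²: δ_0 = 0.16686 m and δ_{22} = 0.027 m/kN.
Compatibility — the spring shortens by R_2/k under the reaction it provides: δ_0 − R_2·δ_{22} = R_2/k. With 1/k = 0.0004 m/kN, R_2 = δ_0 / (δ_{22} + 1/k) = 0.16686 / (0.027 + 0.0004) = 6.09 kN.

R_2 = 6.09 kN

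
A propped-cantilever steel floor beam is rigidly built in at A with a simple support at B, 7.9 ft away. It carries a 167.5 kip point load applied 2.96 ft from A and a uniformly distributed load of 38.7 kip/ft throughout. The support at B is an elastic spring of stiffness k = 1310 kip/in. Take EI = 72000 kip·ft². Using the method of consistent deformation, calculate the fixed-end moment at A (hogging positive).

Release the roller at B. Primary structure: cantilever fixed at A.
Deflection at B on the released cantilever, summing each load's contribution:
  point load 167.5 at a = 2.96: Pa²(3L − a)/(6EI) = 5073/EI
  UDL 38.7: wL⁴/(8EI) = 18842/EI
  δ_0 = 23915/EI
Flexibility coefficient — unit upward force at B: δ_{BB} = L³/(3EI) = 164.3/EI.
With EI = 72000 kip·ft²: δ_0 = 0.33215 ft and δ_{BB} = 0.002283 ft/kip.
Compatibility — the spring shortens by R_B/k under the reaction it provides: δ_0 − R_B·δ_{BB} = R_B/k. With 1/k = 1/(1310×12) ft/kip = 0.000064 ft/kip, R_B = δ_0 / (δ_{BB} + 1/k) = 0.33215 / (0.002283 + 0.000064) = 141.6 kip.
Moment equilibrium about A: M_A = Σ(load moments about A) − R_B·L = 1703 − 141.6×7.9 = 585 kip·ft.

M_A = 585 kip·ft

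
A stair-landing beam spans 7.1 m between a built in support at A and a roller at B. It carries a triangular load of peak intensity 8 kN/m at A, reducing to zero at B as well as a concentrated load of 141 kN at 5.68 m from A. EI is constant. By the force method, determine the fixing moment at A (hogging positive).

Remove the prop at B; the released (primary) structure is a cantilever built in at A.
Primary-structure tip deflection at B by superposition:
  triangular load, peak 8 at the fixed end: w₀L⁴/(30EI) = 677.6/EI
  point load 141 at a = 5.68: Pa²(3L − a)/(6EI) = 11843/EI
  δ_0 = 12520/EI
Tip deflection under a unit load at B: L³/(3EI) = 119.3/EI.
The prop prevents deflection at B: R_B = δ_0/δ_{BB} = 12520/119.3 = 104.9 kN.
Moment equilibrium about A: M_A = Σ(load moments about A) − R_B·L = 868.1 − 104.9×7.1 = 123 kN·m.

M_A = 123 kN·m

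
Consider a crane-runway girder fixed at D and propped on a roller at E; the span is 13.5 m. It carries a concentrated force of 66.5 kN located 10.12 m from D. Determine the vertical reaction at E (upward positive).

Choose R_E as the redundant. The primary structure is the cantilever fixed at D.
Downward deflection at the released point E due to the loads:
  point load 66.5 at a = 10.12: Pa²(3L − a)/(6EI) = 34484/EI
Tip deflection under a unit load at E: L³/(3EI) = 820.1/EI.
Compatibility at E: δ_0 − R_E·δ_{EE} = 0, so R_E = 34484/820.1 = 42.05 kN.

R_E = 42.05 kN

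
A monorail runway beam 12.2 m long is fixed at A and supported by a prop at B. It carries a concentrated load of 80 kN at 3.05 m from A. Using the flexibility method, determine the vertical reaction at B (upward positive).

Take the reaction at B as the redundant and release it; the primary structure is a cantilever fixed at A.
Free-end deflection of the primary structure under the applied loading (downward +):
  point load 80 at a = 3.05: Pa²(3L − a)/(6EI) = 4161/EI
Tip deflection under a unit load at B: L³/(3EI) = 605.3/EI.
The prop prevents deflection at B: R_B = δ_0/δ_{BB} = 4161/605.3 = 6.875 kN.

R_B = 6.875 kN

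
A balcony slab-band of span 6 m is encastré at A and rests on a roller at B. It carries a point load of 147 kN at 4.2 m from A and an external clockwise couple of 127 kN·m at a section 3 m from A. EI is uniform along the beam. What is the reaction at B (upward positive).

R_B = 106.6 kN

Release the roller at B. Primary structure: cantilever fixed at A.
Primary-structure tip deflection at B by superposition:
  point load 147 at a = 4.2: Pa²(3L − a)/(6EI) = 5964/EI
  clockwise couple 127 at a = 3: M₀a(2L − a)/(2EI) = 1714/EI
  δ_0 = 7679/EI
Flexibility coefficient — unit upward force at B: δ_{BB} = L³/(3EI) = 72/EI.
Compatibility at B: δ_0 − R_B·δ_{BB} = 0, so R_B = 7679/72 = 106.6 kN.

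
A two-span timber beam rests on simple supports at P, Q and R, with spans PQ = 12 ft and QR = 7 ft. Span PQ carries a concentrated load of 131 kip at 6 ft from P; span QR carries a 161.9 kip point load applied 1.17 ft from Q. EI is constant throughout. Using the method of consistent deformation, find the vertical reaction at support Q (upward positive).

Insert a hinge at Q; M_Q is the redundant, and each span becomes simply supported.
Rotations at Q on the released spans (each span's end-slope, ×1/EI):
  span PQ: point load 131 at a = 6: Pab(L + a)/(6LEI) = 1179/EI
  span QR: point load 161.9 at a = 1.17: Pab(L + b)/(6LEI) = 337.3/EI
  relative rotation θ_0 = (1179 + 337.3)/EI = 1516/EI
A unit hogging moment at Q produces rotation L₁/(3EI) + L₂/(3EI) = 6.333/EI.
Slope continuity at Q: θ_0 = M_Q·6.333/EI, so M_Q = 1516/6.333 = 239.4 kip·ft (hogging).
Span PQ, ΣM about P with M_Q applied at Q: R_Q^{PQ}·12 = 786 + 239.4, so R_Q^{PQ} = 85.45 kip and R_P = 131 − 85.45 = 45.55 kip.
Span QR, ΣM about R: R_Q^{QR}·7 = 943.9 + 239.4, so R_Q^{QR} = 169 kip and R_R = 161.9 − 169 = -7.143 kip.
R_Q = 85.45 + 169 = 254.5 kip.

R_Q = 254.5 kip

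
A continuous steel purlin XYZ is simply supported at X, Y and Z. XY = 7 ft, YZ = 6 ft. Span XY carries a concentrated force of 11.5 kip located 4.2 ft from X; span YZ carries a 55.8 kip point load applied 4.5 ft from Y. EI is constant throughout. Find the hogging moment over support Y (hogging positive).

M_Y = 26.43 kip·ft

Release continuity at Y by inserting a hinge; the redundant is the internal moment M_Y. The primary structure is two simply-supported spans XY and YZ.
End slopes at the hinge Y, treating each span as simply supported:
  span XY: point load 11.5 at a = 4.2: Pab(L + a)/(6LEI) = 36.06/EI
  span YZ: point load 55.8 at a = 4.5: Pab(L + b)/(6LEI) = 78.47/EI
  relative rotation θ_0 = (36.06 + 78.47)/EI = 114.5/EI
A unit hogging moment at Y produces rotation L₁/(3EI) + L₂/(3EI) = 4.333/EI.
Slope continuity at Y: θ_0 = M_Y·4.333/EI, so M_Y = 114.5/4.333 = 26.43 kip·ft (hogging).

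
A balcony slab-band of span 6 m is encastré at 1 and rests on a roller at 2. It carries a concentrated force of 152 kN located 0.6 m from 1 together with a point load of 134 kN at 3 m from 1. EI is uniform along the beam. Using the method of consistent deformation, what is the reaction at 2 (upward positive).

Release the roller at 2. Primary structure: cantilever fixed at 1.
Downward deflection at the released point 2 due to the loads:
  point load 152 at a = 0.6: Pa²(3L − a)/(6EI) = 158.7/EI
  point load 134 at a = 3: Pa²(3L − a)/(6EI) = 3015/EI
  δ_0 = 3174/EI
Tip deflection under a unit load at 2: L³/(3EI) = 72/EI.
Compatibility at 2: δ_0 − R_2·δ_{22} = 0, so R_2 = 3174/72 = 44.08 kN.

R_2 = 44.08 kN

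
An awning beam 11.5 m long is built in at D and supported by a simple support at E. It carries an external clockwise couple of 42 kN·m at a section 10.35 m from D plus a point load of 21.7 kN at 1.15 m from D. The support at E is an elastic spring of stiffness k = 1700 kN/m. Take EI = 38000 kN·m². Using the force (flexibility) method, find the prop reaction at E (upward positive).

R_E = 5.496 kN

Choose R_E as the redundant. The primary structure is the cantilever fixed at D.
Deflection at E on the released cantilever, summing each load's contribution:
  clockwise couple 42 at a = 10.35: M₀a(2L − a)/(2EI) = 2749/EI
  point load 21.7 at a = 1.15: Pa²(3L − a)/(6EI) = 159.5/EI
  δ_0 = 2909/EI
Tip deflection under a unit load at E: L³/(3EI) = 507/EI.
With EI = 38000 kN·m²: δ_0 = 0.076552 m and δ_{EE} = 0.013341 m/kN.
Compatibility — the spring shortens by R_E/k under the reaction it provides: δ_0 − R_E·δ_{EE} = R_E/k. With 1/k = 0.000588 m/kN, R_E = δ_0 / (δ_{EE} + 1/k) = 0.076552 / (0.013341 + 0.000588) = 5.496 kN.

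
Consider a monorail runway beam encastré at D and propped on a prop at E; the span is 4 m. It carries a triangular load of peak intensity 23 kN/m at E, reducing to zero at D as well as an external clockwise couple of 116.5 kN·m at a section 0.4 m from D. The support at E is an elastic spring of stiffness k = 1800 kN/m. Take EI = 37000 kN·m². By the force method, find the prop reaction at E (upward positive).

R_E = 17.11 kN

Choose R_E as the redundant. The primary structure is the cantilever fixed at D.
Deflection at E on the released cantilever, summing each load's contribution:
  triangular load, peak 23 at the free end: 11w₀L⁴/(120EI) = 539.7/EI
  clockwise couple 116.5 at a = 0.4: M₀a(2L − a)/(2EI) = 177.1/EI
  δ_0 = 716.8/EI
Flexibility coefficient — unit upward force at E: δ_{EE} = L³/(3EI) = 21.33/EI.
With EI = 37000 kN·m²: δ_0 = 0.019373 m and δ_{EE} = 0.000577 m/kN.
Compatibility — the spring shortens by R_E/k under the reaction it provides: δ_0 − R_E·δ_{EE} = R_E/k. With 1/k = 0.000556 m/kN, R_E = δ_0 / (δ_{EE} + 1/k) = 0.019373 / (0.000577 + 0.000556) = 17.11 kN.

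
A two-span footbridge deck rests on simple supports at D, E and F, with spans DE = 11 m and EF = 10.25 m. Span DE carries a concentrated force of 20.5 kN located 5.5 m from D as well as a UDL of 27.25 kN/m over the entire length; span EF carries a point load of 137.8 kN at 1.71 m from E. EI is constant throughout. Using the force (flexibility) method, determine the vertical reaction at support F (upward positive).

R_F = -8.429 kN

Take M_E as the redundant. Released structure: two simple spans DE and EF with a hinge at E.
End slopes at the hinge E, treating each span as simply supported:
  span DE: point load 20.5 at a = 5.5: Pab(L + a)/(6LEI) = 155/EI
  span DE: UDL 27.25: wL³/(24EI) = 1511/EI
  span EF: point load 137.8 at a = 1.71: Pab(L + b)/(6LEI) = 614.8/EI
  relative rotation θ_0 = (1666 + 614.8)/EI = 2281/EI
A unit hogging moment at E produces rotation L₁/(3EI) + L₂/(3EI) = 7.083/EI.
Slope continuity at E: θ_0 = M_E·7.083/EI, so M_E = 2281/7.083 = 322 kN·m (hogging).
Span EF, ΣM about F: R_E^{EF}·10.25 = 1177 + 322, so R_E^{EF} = 146.2 kN and R_F = 137.8 − 146.2 = -8.429 kN.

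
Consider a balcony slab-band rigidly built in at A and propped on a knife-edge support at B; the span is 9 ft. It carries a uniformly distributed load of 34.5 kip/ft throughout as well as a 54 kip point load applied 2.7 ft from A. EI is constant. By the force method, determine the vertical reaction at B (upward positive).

Take the reaction at B as the redundant and release it; the primary structure is a cantilever fixed at A.
Deflection at B on the released cantilever, summing each load's contribution:
  UDL 34.5: wL⁴/(8EI) = 28294/EI
  point load 54 at a = 2.7: Pa²(3L − a)/(6EI) = 1594/EI
  δ_0 = 29889/EI
Tip deflection under a unit load at B: L³/(3EI) = 243/EI.
Compatibility at B: δ_0 − R_B·δ_{BB} = 0, so R_B = 29889/243 = 123 kip.

R_B = 123 kip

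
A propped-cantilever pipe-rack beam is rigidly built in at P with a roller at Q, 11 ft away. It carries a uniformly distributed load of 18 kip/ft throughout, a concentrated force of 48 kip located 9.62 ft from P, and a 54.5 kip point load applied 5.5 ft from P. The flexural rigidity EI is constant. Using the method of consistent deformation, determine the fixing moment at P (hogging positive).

M_P = 417.3 kip·ft

Release the roller at Q. Primary structure: cantilever fixed at P.
Free-end deflection of the primary structure under the applied loading (downward +):
  UDL 18: wL⁴/(8EI) = 32942/EI
  point load 48 at a = 9.62: Pa²(3L − a)/(6EI) = 17310/EI
  point load 54.5 at a = 5.5: Pa²(3L − a)/(6EI) = 7556/EI
  δ_0 = 57808/EI
Tip deflection under a unit load at Q: L³/(3EI) = 443.7/EI.
The prop prevents deflection at Q: R_Q = δ_0/δ_{QQ} = 57808/443.7 = 130.3 kip.
Moment equilibrium about P: M_P = Σ(load moments about P) − R_Q·L = 1851 − 130.3×11 = 417.3 kip·ft.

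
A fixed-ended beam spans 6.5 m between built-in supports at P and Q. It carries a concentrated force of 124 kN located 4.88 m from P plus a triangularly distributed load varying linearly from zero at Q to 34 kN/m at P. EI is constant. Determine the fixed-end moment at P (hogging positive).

M_P = 109.4 kN·m

Take the two fixed-end moments M_P, M_Q as redundants; the released structure is the simple span PQ.
End rotations of the released simple span under the applied load (×1/EI):
  at P: point load 124 at a = 4.88: Pab(L + b)/(6LEI) = 204.1/EI
  at Q: point load 124 at a = 4.88: Pab(L + a)/(6LEI) = 286/EI
  at P: triangular load, peak 34: w₀L³/(45EI) = 207.5/EI
  at Q: triangular load, peak 34: 7w₀L³/(360EI) = 181.6/EI
  θ_P0 = 411.6/EI,  θ_Q0 = 467.6/EI
Flexibility coefficients: a unit moment at one end gives L/(3EI) there and L/(6EI) at the far end, so f₁₁ = f₂₂ = 2.167/EI and f₁₂ = f₂₁ = 1.083/EI.
Compatibility — zero rotation at each built-in end:
  2.167 M_P + 1.083 M_Q = 411.6
  1.083 M_P + 2.167 M_Q = 467.6
Solving the pair gives M_P = 109.4 kN·m and M_Q = 161.1 kN·m (hogging).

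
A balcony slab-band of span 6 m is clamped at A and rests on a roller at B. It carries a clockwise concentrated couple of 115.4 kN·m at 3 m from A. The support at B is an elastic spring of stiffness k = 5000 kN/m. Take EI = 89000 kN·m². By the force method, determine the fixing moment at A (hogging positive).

Choose R_B as the redundant. The primary structure is the cantilever fixed at A.
Free-end deflection of the primary structure under the applied loading (downward +):
  clockwise couple 115.4 at a = 3: M₀a(2L − a)/(2EI) = 1558/EI
Flexibility coefficient — unit upward force at B: δ_{BB} = L³/(3EI) = 72/EI.
With EI = 89000 kN·m²: δ_0 = 0.017504 m and δ_{BB} = 0.000809 m/kN.
Compatibility — the spring shortens by R_B/k under the reaction it provides: δ_0 − R_B·δ_{BB} = R_B/k. With 1/k = 0.0002 m/kN, R_B = δ_0 / (δ_{BB} + 1/k) = 0.017504 / (0.000809 + 0.0002) = 17.35 kN.
Moment equilibrium about A: M_A = Σ(load moments about A) − R_B·L = 115.4 − 17.35×6 = 11.31 kN·m.

M_A = 11.31 kN·m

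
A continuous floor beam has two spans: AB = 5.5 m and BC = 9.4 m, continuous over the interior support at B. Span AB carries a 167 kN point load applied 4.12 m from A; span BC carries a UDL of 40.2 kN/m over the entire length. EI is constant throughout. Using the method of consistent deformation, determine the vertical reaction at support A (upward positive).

R_A = -19.16 kN

Release continuity at B by inserting a hinge; the redundant is the internal moment M_B. The primary structure is two simply-supported spans AB and BC.
End slopes at the hinge B, treating each span as simply supported:
  span AB: point load 167 at a = 4.12: Pab(L + a)/(6LEI) = 276.8/EI
  span BC: UDL 40.2: wL³/(24EI) = 1391/EI
  relative rotation θ_0 = (276.8 + 1391)/EI = 1668/EI
A unit hogging moment at B produces rotation L₁/(3EI) + L₂/(3EI) = 4.967/EI.
Slope continuity at B: θ_0 = M_B·4.967/EI, so M_B = 1668/4.967 = 335.8 kN·m (hogging).
Span AB, ΣM about A with M_B applied at B: R_B^{AB}·5.5 = 688 + 335.8, so R_B^{AB} = 186.2 kN and R_A = 167 − 186.2 = -19.16 kN.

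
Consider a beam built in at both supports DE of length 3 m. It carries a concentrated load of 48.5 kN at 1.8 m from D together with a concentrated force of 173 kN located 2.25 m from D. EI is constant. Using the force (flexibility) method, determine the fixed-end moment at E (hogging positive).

M_E = 93.94 kN·m

Take the two fixed-end moments M_D, M_E as redundants; the released structure is the simple span DE.
On the primary (simply-supported) span, the end slopes from the loading are:
  at D: point load 48.5 at a = 1.8: Pab(L + b)/(6LEI) = 24.44/EI
  at E: point load 48.5 at a = 1.8: Pab(L + a)/(6LEI) = 27.94/EI
  at D: point load 173 at a = 2.25: Pab(L + b)/(6LEI) = 60.82/EI
  at E: point load 173 at a = 2.25: Pab(L + a)/(6LEI) = 85.15/EI
  θ_D0 = 85.26/EI,  θ_E0 = 113.1/EI
Flexibility coefficients: a unit moment at one end gives L/(3EI) there and L/(6EI) at the far end, so f₁₁ = f₂₂ = 1/EI and f₁₂ = f₂₁ = 0.5/EI.
Compatibility — zero rotation at each built-in end:
  1 M_D + 0.5 M_E = 85.26
  0.5 M_D + 1 M_E = 113.1
Solving the pair gives M_D = 38.3 kN·m and M_E = 93.94 kN·m (hogging).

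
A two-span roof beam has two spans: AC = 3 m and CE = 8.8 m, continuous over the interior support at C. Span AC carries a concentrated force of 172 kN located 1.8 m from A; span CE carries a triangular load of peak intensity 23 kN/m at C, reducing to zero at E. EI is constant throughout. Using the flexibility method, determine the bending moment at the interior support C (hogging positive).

Take M_C as the redundant. Released structure: two simple spans AC and CE with a hinge at C.
End slopes at the hinge C, treating each span as simply supported:
  span AC: point load 172 at a = 1.8: Pab(L + a)/(6LEI) = 99.07/EI
  span CE: triangular load, peak 23: w₀L³/(45EI) = 348.3/EI
  relative rotation θ_0 = (99.07 + 348.3)/EI = 447.4/EI
A unit hogging moment at C produces rotation L₁/(3EI) + L₂/(3EI) = 3.933/EI.
Compatibility: M_C·(L₁+L₂)/(3EI) = θ_0, giving M_C = 113.7 kN·m (hogging).

M_C = 113.7 kN·m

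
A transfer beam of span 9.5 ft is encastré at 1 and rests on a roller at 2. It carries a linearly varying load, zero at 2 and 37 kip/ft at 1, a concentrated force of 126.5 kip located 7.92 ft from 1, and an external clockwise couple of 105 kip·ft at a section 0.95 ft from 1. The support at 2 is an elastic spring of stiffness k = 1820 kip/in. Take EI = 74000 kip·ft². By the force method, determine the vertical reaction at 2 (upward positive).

Choose R_2 as the redundant. The primary structure is the cantilever fixed at 1.
Primary-structure tip deflection at 2 by superposition:
  triangular load, peak 37 at the fixed end: w₀L⁴/(30EI) = 10046/EI
  point load 126.5 at a = 7.92: Pa²(3L − a)/(6EI) = 27217/EI
  clockwise couple 105 at a = 0.95: M₀a(2L − a)/(2EI) = 900.2/EI
  δ_0 = 38162/EI
Tip deflection under a unit load at 2: L³/(3EI) = 285.8/EI.
With EI = 74000 kip·ft²: δ_0 = 0.51571 ft and δ_{22} = 0.003862 ft/kip.
Compatibility — the spring shortens by R_2/k under the reaction it provides: δ_0 − R_2·δ_{22} = R_2/k. With 1/k = 1/(1820×12) ft/kip = 0.000046 ft/kip, R_2 = δ_0 / (δ_{22} + 1/k) = 0.51571 / (0.003862 + 0.000046) = 132 kip.

R_2 = 132 kip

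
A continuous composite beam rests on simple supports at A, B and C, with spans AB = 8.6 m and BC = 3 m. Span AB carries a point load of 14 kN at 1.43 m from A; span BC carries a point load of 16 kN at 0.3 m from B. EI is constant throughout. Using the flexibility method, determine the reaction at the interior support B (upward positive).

R_B = 20.45 kN

Release continuity at B by inserting a hinge; the redundant is the internal moment M_B. The primary structure is two simply-supported spans AB and BC.
End slopes at the hinge B, treating each span as simply supported:
  span AB: point load 14 at a = 1.43: Pab(L + a)/(6LEI) = 27.9/EI
  span BC: point load 16 at a = 0.3: Pab(L + b)/(6LEI) = 4.104/EI
  relative rotation θ_0 = (27.9 + 4.104)/EI = 32.01/EI
A unit hogging moment at B produces rotation L₁/(3EI) + L₂/(3EI) = 3.867/EI.
Slope continuity at B: θ_0 = M_B·3.867/EI, so M_B = 32.01/3.867 = 8.277 kN·m (hogging).
Span AB, ΣM about A with M_B applied at B: R_B^{AB}·8.6 = 20.02 + 8.277, so R_B^{AB} = 3.29 kN and R_A = 14 − 3.29 = 10.71 kN.
Span BC, ΣM about C: R_B^{BC}·3 = 43.2 + 8.277, so R_B^{BC} = 17.16 kN and R_C = 16 − 17.16 = -1.159 kN.
R_B = 3.29 + 17.16 = 20.45 kN.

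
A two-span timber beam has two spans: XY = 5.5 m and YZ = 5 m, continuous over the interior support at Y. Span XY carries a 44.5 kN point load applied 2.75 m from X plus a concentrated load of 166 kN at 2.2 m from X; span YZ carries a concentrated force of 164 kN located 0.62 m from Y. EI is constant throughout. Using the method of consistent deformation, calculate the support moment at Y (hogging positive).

M_Y = 144.2 kN·m

Insert a hinge at Y; M_Y is the redundant, and each span becomes simply supported.
Discontinuity in slope at Y on the released structure — sum the simple-span end rotations:
  span XY: point load 44.5 at a = 2.75: Pab(L + a)/(6LEI) = 84.13/EI
  span XY: point load 166 at a = 2.2: Pab(L + a)/(6LEI) = 281.2/EI
  span YZ: point load 164 at a = 0.62: Pab(L + b)/(6LEI) = 139.2/EI
  relative rotation θ_0 = (365.3 + 139.2)/EI = 504.6/EI
A unit hogging moment at Y produces rotation L₁/(3EI) + L₂/(3EI) = 3.5/EI.
Compatibility: M_Y·(L₁+L₂)/(3EI) = θ_0, giving M_Y = 144.2 kN·m (hogging).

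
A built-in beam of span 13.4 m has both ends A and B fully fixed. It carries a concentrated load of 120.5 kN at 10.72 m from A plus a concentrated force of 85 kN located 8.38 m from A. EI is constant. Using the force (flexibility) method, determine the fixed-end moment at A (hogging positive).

M_A = 151.6 kN·m

Take the two fixed-end moments M_A, M_B as redundants; the released structure is the simple span AB.
Simple-span end rotations at A and B under the given loads:
  at A: point load 120.5 at a = 10.72: Pab(L + b)/(6LEI) = 692.4/EI
  at B: point load 120.5 at a = 10.72: Pab(L + a)/(6LEI) = 1039/EI
  at A: point load 85 at a = 8.38: Pab(L + b)/(6LEI) = 819.2/EI
  at B: point load 85 at a = 8.38: Pab(L + a)/(6LEI) = 968.7/EI
  θ_A0 = 1512/EI,  θ_B0 = 2007/EI
Flexibility coefficients: a unit moment at one end gives L/(3EI) there and L/(6EI) at the far end, so f₁₁ = f₂₂ = 4.467/EI and f₁₂ = f₂₁ = 2.233/EI.
Compatibility — zero rotation at each built-in end:
  4.467 M_A + 2.233 M_B = 1512
  2.233 M_A + 4.467 M_B = 2007
Solving the pair gives M_A = 151.6 kN·m and M_B = 373.6 kN·m (hogging).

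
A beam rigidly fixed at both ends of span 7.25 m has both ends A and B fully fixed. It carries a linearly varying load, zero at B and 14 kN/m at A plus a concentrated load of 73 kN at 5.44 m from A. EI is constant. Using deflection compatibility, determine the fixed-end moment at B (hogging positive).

Release both end moments; the primary structure is a simply-supported span AB with redundants M_A and M_B.
End rotations of the released simple span under the applied load (×1/EI):
  at A: triangular load, peak 14: w₀L³/(45EI) = 118.6/EI
  at B: triangular load, peak 14: 7w₀L³/(360EI) = 103.7/EI
  at A: point load 73 at a = 5.44: Pab(L + b)/(6LEI) = 149.7/EI
  at B: point load 73 at a = 5.44: Pab(L + a)/(6LEI) = 209.7/EI
  θ_A0 = 268.3/EI,  θ_B0 = 313.4/EI
Flexibility coefficients: a unit moment at one end gives L/(3EI) there and L/(6EI) at the far end, so f₁₁ = f₂₂ = 2.417/EI and f₁₂ = f₂₁ = 1.208/EI.
Compatibility — zero rotation at each built-in end:
  2.417 M_A + 1.208 M_B = 268.3
  1.208 M_A + 2.417 M_B = 313.4
Solving the pair gives M_A = 61.55 kN·m and M_B = 98.92 kN·m (hogging).

M_B = 98.92 kN·m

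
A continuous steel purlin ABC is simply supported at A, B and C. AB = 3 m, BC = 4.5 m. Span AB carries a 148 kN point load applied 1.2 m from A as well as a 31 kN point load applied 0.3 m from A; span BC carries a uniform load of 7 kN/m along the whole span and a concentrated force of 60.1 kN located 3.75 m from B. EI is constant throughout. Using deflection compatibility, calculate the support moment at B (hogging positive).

Take M_B as the redundant. Released structure: two simple spans AB and BC with a hinge at B.
Discontinuity in slope at B on the released structure — sum the simple-span end rotations:
  span AB: point load 148 at a = 1.2: Pab(L + a)/(6LEI) = 74.59/EI
  span AB: point load 31 at a = 0.3: Pab(L + a)/(6LEI) = 4.604/EI
  span BC: UDL 7: wL³/(24EI) = 26.58/EI
  span BC: point load 60.1 at a = 3.75: Pab(L + b)/(6LEI) = 32.87/EI
  relative rotation θ_0 = (79.2 + 59.45)/EI = 138.6/EI
A unit hogging moment at B produces rotation L₁/(3EI) + L₂/(3EI) = 2.5/EI.
Compatibility: M_B·(L₁+L₂)/(3EI) = θ_0, giving M_B = 55.46 kN·m (hogging).

M_B = 55.46 kN·m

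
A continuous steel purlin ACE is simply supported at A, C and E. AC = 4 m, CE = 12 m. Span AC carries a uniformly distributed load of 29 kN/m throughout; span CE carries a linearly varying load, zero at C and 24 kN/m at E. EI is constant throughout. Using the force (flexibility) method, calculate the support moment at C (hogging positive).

Release continuity at C by inserting a hinge; the redundant is the internal moment M_C. The primary structure is two simply-supported spans AC and CE.
End slopes at the hinge C, treating each span as simply supported:
  span AC: UDL 29: wL³/(24EI) = 77.33/EI
  span CE: triangular load, peak 24: 7w₀L³/(360EI) = 806.4/EI
  relative rotation θ_0 = (77.33 + 806.4)/EI = 883.7/EI
A unit hogging moment at C produces rotation L₁/(3EI) + L₂/(3EI) = 5.333/EI.
Slope continuity at C: θ_0 = M_C·5.333/EI, so M_C = 883.7/5.333 = 165.7 kN·m (hogging).

M_C = 165.7 kN·m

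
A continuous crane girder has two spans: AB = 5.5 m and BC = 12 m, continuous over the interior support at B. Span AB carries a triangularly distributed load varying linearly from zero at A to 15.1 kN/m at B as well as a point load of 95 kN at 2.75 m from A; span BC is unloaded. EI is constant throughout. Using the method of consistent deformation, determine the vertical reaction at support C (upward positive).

Release continuity at B by inserting a hinge; the redundant is the internal moment M_B. The primary structure is two simply-supported spans AB and BC.
End slopes at the hinge B, treating each span as simply supported:
  span AB: triangular load, peak 15.1: w₀L³/(45EI) = 55.83/EI
  span AB: point load 95 at a = 2.75: Pab(L + a)/(6LEI) = 179.6/EI
  relative rotation θ_0 = (235.4 + 0)/EI = 235.4/EI
A unit hogging moment at B produces rotation L₁/(3EI) + L₂/(3EI) = 5.833/EI.
Compatibility: M_B·(L₁+L₂)/(3EI) = θ_0, giving M_B = 40.36 kN·m (hogging).
Span BC, ΣM about C: R_B^{BC}·12 = 0 + 40.36, so R_B^{BC} = 3.363 kN and R_C = 0 − 3.363 = -3.363 kN.

R_C = -3.363 kN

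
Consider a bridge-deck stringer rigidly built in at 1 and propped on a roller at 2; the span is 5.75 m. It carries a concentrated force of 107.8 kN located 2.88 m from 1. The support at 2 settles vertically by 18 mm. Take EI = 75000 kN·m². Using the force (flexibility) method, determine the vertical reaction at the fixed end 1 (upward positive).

Remove the prop at 2; the released (primary) structure is a cantilever built in at 1.
Downward deflection at the released point 2 due to the loads:
  point load 107.8 at a = 2.88: Pa²(3L − a)/(6EI) = 2141/EI
Flexibility coefficient — unit upward force at 2: δ_{22} = L³/(3EI) = 63.37/EI.
With EI = 75000 kN·m²: δ_0 = 0.028553 m and δ_{22} = 0.000845 m/kN.
Compatibility — the beam at 2 must follow the support down by 0.018 m: δ_0 − R_2·δ_{22} = 0.018, so R_2 = (0.028553 − 0.018)/0.000845 = 12.49 kN.
Vertical equilibrium: R_1 = ΣP − R_2 = 107.8 − 12.49 = 95.31 kN.

R_1 = 95.31 kN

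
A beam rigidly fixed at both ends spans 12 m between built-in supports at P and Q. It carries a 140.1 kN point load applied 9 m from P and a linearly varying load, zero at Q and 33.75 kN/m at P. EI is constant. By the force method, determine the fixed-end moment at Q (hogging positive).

Release both end moments; the primary structure is a simply-supported span PQ with redundants M_P and M_Q.
Simple-span end rotations at P and Q under the given loads:
  at P: point load 140.1 at a = 9: Pab(L + b)/(6LEI) = 788.1/EI
  at Q: point load 140.1 at a = 9: Pab(L + a)/(6LEI) = 1103/EI
  at P: triangular load, peak 33.75: w₀L³/(45EI) = 1296/EI
  at Q: triangular load, peak 33.75: 7w₀L³/(360EI) = 1134/EI
  θ_P0 = 2084/EI,  θ_Q0 = 2237/EI
Flexibility coefficients: a unit moment at one end gives L/(3EI) there and L/(6EI) at the far end, so f₁₁ = f₂₂ = 4/EI and f₁₂ = f₂₁ = 2/EI.
Compatibility — zero rotation at each built-in end:
  4 M_P + 2 M_Q = 2084
  2 M_P + 4 M_Q = 2237
Solving the pair gives M_P = 321.8 kN·m and M_Q = 398.4 kN·m (hogging).

M_Q = 398.4 kN·m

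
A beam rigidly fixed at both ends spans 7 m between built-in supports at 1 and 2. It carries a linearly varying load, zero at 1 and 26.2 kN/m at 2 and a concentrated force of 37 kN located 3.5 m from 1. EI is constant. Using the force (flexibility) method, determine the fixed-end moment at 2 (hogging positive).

M_2 = 96.56 kN·m

Release both end moments; the primary structure is a simply-supported span 12 with redundants M_1 and M_2.
On the primary (simply-supported) span, the end slopes from the loading are:
  at 1: triangular load, peak 26.2: 7w₀L³/(360EI) = 174.7/EI
  at 2: triangular load, peak 26.2: w₀L³/(45EI) = 199.7/EI
  at 1: point load 37 at a = 3.5: Pab(L + b)/(6LEI) = 113.3/EI
  at 2: point load 37 at a = 3.5: Pab(L + a)/(6LEI) = 113.3/EI
  θ_10 = 288.1/EI,  θ_20 = 313/EI
Flexibility coefficients: a unit moment at one end gives L/(3EI) there and L/(6EI) at the far end, so f₁₁ = f₂₂ = 2.333/EI and f₁₂ = f₂₁ = 1.167/EI.
Compatibility — zero rotation at each built-in end:
  2.333 M_1 + 1.167 M_2 = 288.1
  1.167 M_1 + 2.333 M_2 = 313
Solving the pair gives M_1 = 75.17 kN·m and M_2 = 96.56 kN·m (hogging).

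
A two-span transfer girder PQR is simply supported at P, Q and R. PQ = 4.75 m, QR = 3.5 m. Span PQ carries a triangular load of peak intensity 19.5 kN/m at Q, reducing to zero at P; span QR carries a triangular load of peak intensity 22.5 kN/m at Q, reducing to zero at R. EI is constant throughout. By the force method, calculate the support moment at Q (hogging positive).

M_Q = 24.68 kN·m

Insert a hinge at Q; M_Q is the redundant, and each span becomes simply supported.
Discontinuity in slope at Q on the released structure — sum the simple-span end rotations:
  span PQ: triangular load, peak 19.5: w₀L³/(45EI) = 46.44/EI
  span QR: triangular load, peak 22.5: w₀L³/(45EI) = 21.44/EI
  relative rotation θ_0 = (46.44 + 21.44)/EI = 67.88/EI
A unit hogging moment at Q produces rotation L₁/(3EI) + L₂/(3EI) = 2.75/EI.
Slope continuity at Q: θ_0 = M_Q·2.75/EI, so M_Q = 67.88/2.75 = 24.68 kN·m (hogging).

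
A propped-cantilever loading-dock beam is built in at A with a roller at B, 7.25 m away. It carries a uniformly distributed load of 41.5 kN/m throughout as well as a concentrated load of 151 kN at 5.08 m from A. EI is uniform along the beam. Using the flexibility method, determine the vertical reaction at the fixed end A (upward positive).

R_A = 253.8 kN

Take the reaction at B as the redundant and release it; the primary structure is a cantilever fixed at A.
Deflection at B on the released cantilever, summing each load's contribution:
  UDL 41.5: wL⁴/(8EI) = 14332/EI
  point load 151 at a = 5.08: Pa²(3L − a)/(6EI) = 10827/EI
  δ_0 = 25159/EI
Tip deflection under a unit load at B: L³/(3EI) = 127/EI.
Compatibility at B: δ_0 − R_B·δ_{BB} = 0, so R_B = 25159/127 = 198.1 kN.
Vertical equilibrium: R_A = ΣP − R_B = 451.9 − 198.1 = 253.8 kN.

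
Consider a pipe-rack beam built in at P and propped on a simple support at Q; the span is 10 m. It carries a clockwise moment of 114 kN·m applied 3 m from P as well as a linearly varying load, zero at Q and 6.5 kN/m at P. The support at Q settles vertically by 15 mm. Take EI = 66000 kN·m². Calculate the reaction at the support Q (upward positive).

R_Q = 12.25 kN

Take the reaction at Q as the redundant and release it; the primary structure is a cantilever fixed at P.
Downward deflection at the released point Q due to the loads:
  clockwise couple 114 at a = 3: M₀a(2L − a)/(2EI) = 2907/EI
  triangular load, peak 6.5 at the fixed end: w₀L⁴/(30EI) = 2167/EI
  δ_0 = 5074/EI
Tip deflection under a unit load at Q: L³/(3EI) = 333.3/EI.
With EI = 66000 kN·m²: δ_0 = 0.076874 m and δ_{QQ} = 0.005051 m/kN.
Compatibility — the beam at Q must follow the support down by 0.015 m: δ_0 − R_Q·δ_{QQ} = 0.015, so R_Q = (0.076874 − 0.015)/0.005051 = 12.25 kN.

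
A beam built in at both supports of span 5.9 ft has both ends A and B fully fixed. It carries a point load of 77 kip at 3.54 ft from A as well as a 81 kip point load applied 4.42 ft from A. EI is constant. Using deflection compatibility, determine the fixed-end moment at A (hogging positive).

M_A = 66.14 kip·ft

Take the two fixed-end moments M_A, M_B as redundants; the released structure is the simple span AB.
End rotations of the released simple span under the applied load (×1/EI):
  at A: point load 77 at a = 3.54: Pab(L + b)/(6LEI) = 150.1/EI
  at B: point load 77 at a = 3.54: Pab(L + a)/(6LEI) = 171.5/EI
  at A: point load 81 at a = 4.42: Pab(L + b)/(6LEI) = 110.5/EI
  at B: point load 81 at a = 4.42: Pab(L + a)/(6LEI) = 154.5/EI
  θ_A0 = 260.6/EI,  θ_B0 = 326/EI
Flexibility coefficients: a unit moment at one end gives L/(3EI) there and L/(6EI) at the far end, so f₁₁ = f₂₂ = 1.967/EI and f₁₂ = f₂₁ = 0.9833/EI.
Compatibility — zero rotation at each built-in end:
  1.967 M_A + 0.9833 M_B = 260.6
  0.9833 M_A + 1.967 M_B = 326
Solving the pair gives M_A = 66.14 kip·ft and M_B = 132.7 kip·ft (hogging).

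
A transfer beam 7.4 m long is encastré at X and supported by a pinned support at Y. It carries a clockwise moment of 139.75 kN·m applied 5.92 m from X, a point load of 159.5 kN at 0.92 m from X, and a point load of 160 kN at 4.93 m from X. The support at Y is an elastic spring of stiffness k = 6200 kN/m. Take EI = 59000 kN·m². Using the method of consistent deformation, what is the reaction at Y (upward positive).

R_Y = 106.1 kN

Take the reaction at Y as the redundant and release it; the primary structure is a cantilever fixed at X.
Downward deflection at the released point Y due to the loads:
  clockwise couple 139.75 at a = 5.92: M₀a(2L − a)/(2EI) = 3673/EI
  point load 159.5 at a = 0.92: Pa²(3L − a)/(6EI) = 478.8/EI
  point load 160 at a = 4.93: Pa²(3L − a)/(6EI) = 11193/EI
  δ_0 = 15345/EI
Tip deflection under a unit load at Y: L³/(3EI) = 135.1/EI.
With EI = 59000 kN·m²: δ_0 = 0.26009 m and δ_{YY} = 0.002289 m/kN.
Compatibility — the spring shortens by R_Y/k under the reaction it provides: δ_0 − R_Y·δ_{YY} = R_Y/k. With 1/k = 0.000161 m/kN, R_Y = δ_0 / (δ_{YY} + 1/k) = 0.26009 / (0.002289 + 0.000161) = 106.1 kN.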